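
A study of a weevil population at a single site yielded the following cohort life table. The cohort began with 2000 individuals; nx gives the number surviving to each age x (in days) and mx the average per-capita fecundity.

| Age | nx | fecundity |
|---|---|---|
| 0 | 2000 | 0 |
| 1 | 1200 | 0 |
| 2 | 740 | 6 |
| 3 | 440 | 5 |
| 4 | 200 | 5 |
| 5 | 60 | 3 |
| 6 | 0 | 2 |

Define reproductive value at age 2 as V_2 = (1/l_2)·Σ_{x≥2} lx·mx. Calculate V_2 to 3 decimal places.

10.568

lx = nx/n0 = nx/2000: 1, 0.6, 0.37, 0.22, 0.1, 0.03, 0
lx·mx for x ≥ 2: 2.22, 1.1, 0.5, 0.09, 0 → sum = 3.91
V_2 = 3.91 / l_2 = 3.91 / 0.37 = 10.567568… → 10.568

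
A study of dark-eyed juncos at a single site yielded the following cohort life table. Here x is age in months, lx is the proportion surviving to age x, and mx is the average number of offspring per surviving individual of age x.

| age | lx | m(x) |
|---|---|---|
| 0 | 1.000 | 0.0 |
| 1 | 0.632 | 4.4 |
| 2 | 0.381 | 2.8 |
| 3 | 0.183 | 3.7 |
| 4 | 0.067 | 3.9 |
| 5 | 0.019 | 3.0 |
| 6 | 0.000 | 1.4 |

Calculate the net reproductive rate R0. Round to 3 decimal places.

4.843

lx·mx by age: 0, 2.7808, 1.0668, 0.6771, 0.2613, 0.057, 0
R0 = Σ lx·mx = 4.843 → 4.843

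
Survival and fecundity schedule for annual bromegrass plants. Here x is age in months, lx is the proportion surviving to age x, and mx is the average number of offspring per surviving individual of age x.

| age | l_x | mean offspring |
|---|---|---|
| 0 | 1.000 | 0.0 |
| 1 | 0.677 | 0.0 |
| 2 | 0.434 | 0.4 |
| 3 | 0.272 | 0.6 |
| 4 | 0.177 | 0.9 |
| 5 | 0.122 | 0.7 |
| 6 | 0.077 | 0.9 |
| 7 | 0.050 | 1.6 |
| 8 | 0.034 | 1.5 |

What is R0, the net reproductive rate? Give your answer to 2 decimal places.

0.78

lx·mx by age: 0, 0, 0.1736, 0.1632, 0.1593, 0.0854, 0.0693, 0.08, 0.051
R0 = Σ lx·mx = 0.7818 → 0.78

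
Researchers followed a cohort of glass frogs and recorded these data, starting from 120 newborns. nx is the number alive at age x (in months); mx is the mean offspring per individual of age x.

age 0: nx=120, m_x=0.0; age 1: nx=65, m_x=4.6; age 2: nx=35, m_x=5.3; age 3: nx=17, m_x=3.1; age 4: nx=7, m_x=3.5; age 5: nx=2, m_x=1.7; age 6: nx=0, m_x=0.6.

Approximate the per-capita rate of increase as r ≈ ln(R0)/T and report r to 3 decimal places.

lx = nx/n0 = nx/120: 1, 0.54167…, 0.29167…, 0.14167…, 0.05833…, 0.01667…, 0
R0 = Σ lx·mx = 0 + 2.49167… + 1.54583… + 0.43917… + 0.20417… + 0.02833… + 0 = 4.709167…
Σ x·lx·mx = 7.859167…; T = 7.859167…/4.709167… = 1.66891…
r ≈ ln(R0)/T = ln(4.709167…)/1.66891… = 0.92846… → 0.928

0.928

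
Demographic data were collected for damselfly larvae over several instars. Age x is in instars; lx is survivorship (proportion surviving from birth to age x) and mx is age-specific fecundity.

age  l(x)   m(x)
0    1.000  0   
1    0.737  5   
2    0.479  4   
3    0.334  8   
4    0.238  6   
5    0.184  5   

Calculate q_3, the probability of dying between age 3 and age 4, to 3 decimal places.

0.287

q_3 = (l_3 − l_4) / l_3 = (0.334 − 0.238) / 0.334
     = 0.096 / 0.334 = 0.287425… → 0.287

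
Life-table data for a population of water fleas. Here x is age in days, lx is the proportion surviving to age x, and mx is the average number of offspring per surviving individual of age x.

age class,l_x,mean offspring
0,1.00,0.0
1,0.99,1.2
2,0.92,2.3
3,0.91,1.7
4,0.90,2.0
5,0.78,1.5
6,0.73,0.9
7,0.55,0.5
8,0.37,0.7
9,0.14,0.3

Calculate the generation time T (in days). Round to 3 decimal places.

3.471

lx·mx: 0, 1.188, 2.116, 1.547, 1.8, 1.17, 0.657, 0.275, 0.259, 0.042 → R0 = 9.054
x·lx·mx: 0, 1.188, 4.232, 4.641, 7.2, 5.85, 3.942, 1.925, 2.072, 0.378 → Σ = 31.428
T = 31.428 / 9.054 = 3.471173… → 3.471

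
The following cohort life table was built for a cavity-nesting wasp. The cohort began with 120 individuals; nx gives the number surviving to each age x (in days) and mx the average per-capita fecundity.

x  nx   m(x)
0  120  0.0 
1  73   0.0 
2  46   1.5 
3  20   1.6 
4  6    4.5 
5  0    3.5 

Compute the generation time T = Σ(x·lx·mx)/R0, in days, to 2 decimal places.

2.67

lx = nx/n0 = nx/120: 1, 0.60833…, 0.38333…, 0.16667…, 0.05, 0
lx·mx: 0, 0, 0.575…, 0.266667…, 0.225, 0 → R0 = 1.066667…
x·lx·mx: 0, 0, 1.15…, 0.8…, 0.9, 0 → Σ = 2.85…
T = 2.85… / 1.066667… = 2.671875… → 2.67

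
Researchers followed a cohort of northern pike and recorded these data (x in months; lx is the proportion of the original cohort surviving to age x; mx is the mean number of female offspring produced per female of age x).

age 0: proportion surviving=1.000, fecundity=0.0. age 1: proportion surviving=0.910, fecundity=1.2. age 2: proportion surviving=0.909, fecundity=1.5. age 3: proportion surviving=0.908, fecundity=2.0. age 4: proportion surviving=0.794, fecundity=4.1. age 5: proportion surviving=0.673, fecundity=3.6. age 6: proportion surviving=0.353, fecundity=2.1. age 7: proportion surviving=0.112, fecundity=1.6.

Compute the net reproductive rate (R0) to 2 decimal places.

10.87

lx·mx by age: 0, 1.092, 1.3635, 1.816, 3.2554, 2.4228, 0.7413, 0.1792
R0 = Σ lx·mx = 10.8702 → 10.87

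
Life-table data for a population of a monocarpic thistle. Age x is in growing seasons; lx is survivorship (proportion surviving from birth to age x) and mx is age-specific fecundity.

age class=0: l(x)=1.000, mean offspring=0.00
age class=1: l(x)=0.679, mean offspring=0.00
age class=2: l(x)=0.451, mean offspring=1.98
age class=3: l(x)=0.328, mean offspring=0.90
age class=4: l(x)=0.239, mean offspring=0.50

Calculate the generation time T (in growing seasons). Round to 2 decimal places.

lx·mx: 0, 0, 0.89298, 0.2952, 0.1195 → R0 = 1.30768
x·lx·mx: 0, 0, 1.78596, 0.8856, 0.478 → Σ = 3.14956
T = 3.14956 / 1.30768 = 2.40851… → 2.41

2.41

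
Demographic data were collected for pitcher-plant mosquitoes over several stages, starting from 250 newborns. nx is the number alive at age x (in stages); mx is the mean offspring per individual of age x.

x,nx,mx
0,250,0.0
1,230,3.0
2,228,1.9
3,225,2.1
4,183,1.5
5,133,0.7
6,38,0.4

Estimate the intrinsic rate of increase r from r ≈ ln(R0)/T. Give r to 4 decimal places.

lx = nx/n0 = nx/250: 1, 0.92, 0.912, 0.9, 0.732, 0.532, 0.152
R0 = Σ lx·mx = 0 + 2.76 + 1.7328 + 1.89 + 1.098 + 0.3724 + 0.0608 = 7.914
Σ x·lx·mx = 18.5144; T = 18.5144/7.914 = 2.33945…
r ≈ ln(R0)/T = ln(7.914)/2.33945… = 0.88424… → 0.8842

0.8842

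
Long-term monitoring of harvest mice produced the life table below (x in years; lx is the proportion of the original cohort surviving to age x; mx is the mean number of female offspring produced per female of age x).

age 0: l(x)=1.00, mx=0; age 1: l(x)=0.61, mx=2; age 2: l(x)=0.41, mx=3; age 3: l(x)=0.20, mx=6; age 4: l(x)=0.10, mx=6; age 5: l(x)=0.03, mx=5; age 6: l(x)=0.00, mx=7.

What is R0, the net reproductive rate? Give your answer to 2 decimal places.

4.40

lx·mx by age: 0, 1.22, 1.23, 1.2, 0.6, 0.15, 0
R0 = Σ lx·mx = 4.4 → 4.40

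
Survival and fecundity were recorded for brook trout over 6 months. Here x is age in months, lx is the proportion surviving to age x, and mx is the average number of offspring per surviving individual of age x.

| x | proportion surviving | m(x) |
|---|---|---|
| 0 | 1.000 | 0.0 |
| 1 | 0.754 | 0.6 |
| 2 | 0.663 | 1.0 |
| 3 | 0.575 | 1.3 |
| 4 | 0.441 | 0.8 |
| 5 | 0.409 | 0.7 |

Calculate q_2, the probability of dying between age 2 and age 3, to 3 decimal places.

0.133

q_2 = (l_2 − l_3) / l_2 = (0.663 − 0.575) / 0.663
     = 0.088 / 0.663 = 0.13273… → 0.133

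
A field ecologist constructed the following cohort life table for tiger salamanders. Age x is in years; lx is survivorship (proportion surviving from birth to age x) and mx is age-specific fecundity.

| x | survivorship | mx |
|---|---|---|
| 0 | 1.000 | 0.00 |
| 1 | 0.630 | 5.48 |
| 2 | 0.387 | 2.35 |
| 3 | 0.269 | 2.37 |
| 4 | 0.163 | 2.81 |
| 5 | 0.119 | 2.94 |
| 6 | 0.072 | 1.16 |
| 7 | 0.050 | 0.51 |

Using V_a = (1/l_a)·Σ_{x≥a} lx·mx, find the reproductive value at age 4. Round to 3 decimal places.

lx·mx for x ≥ 4: 0.45803, 0.34986, 0.08352, 0.0255 → sum = 0.91691
V_4 = 0.91691 / l_4 = 0.91691 / 0.163 = 5.625215… → 5.625

5.625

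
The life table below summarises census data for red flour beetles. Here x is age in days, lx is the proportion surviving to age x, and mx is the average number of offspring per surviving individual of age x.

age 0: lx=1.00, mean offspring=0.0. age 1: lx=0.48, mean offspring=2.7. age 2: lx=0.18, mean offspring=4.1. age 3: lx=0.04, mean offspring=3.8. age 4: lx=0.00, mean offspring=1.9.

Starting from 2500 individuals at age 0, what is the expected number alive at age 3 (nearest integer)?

100

Expected survivors = N0 · l_3 = 2500 × 0.04 = 100 → 100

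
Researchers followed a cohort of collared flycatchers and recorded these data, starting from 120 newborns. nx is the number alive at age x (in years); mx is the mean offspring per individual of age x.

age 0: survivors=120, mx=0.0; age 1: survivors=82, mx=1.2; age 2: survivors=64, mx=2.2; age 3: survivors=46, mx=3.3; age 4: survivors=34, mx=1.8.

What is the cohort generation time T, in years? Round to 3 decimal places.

2.389

lx = nx/n0 = nx/120: 1, 0.68333…, 0.53333…, 0.38333…, 0.28333…
lx·mx: 0, 0.82…, 1.173333…, 1.265…, 0.51… → R0 = 3.768333…
x·lx·mx: 0, 0.82…, 2.346667…, 3.795…, 2.04… → Σ = 9.001667…
T = 9.001667… / 3.768333… = 2.388766… → 2.389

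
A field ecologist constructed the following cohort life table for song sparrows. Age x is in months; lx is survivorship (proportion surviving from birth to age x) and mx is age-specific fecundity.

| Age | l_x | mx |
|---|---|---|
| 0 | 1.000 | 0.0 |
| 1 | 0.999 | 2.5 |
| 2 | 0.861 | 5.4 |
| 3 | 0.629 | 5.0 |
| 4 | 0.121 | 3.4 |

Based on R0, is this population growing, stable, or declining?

growing

R0 = Σ lx·mx = 0 + 2.4975 + 4.6494 + 3.145 + 0.4114 = 10.7033
R0 > 1, so the population is growing.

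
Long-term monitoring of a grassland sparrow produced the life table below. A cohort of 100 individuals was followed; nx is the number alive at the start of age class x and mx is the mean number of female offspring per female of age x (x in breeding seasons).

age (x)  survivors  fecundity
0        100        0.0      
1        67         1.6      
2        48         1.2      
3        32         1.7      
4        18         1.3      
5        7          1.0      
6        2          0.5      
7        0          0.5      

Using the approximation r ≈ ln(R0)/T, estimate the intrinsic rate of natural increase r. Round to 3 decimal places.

lx = nx/n0 = nx/100: 1, 0.67, 0.48, 0.32, 0.18, 0.07, 0.02, 0
R0 = Σ lx·mx = 0 + 1.072 + 0.576 + 0.544 + 0.234 + 0.07 + 0.01 + 0 = 2.506
Σ x·lx·mx = 5.202; T = 5.202/2.506 = 2.07582…
r ≈ ln(R0)/T = ln(2.506)/2.07582… = 0.44257… → 0.443

0.443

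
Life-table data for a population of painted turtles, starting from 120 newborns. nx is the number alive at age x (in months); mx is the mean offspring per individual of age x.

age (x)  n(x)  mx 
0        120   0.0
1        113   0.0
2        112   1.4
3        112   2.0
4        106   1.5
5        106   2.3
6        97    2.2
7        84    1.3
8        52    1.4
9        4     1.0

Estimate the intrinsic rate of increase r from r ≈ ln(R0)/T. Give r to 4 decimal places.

lx = nx/n0 = nx/120: 1, 0.94167…, 0.93333…, 0.93333…, 0.88333…, 0.88333…, 0.80833…, 0.7, 0.43333…, 0.03333…
R0 = Σ lx·mx = 0 + 0 + 1.30667… + 1.86667… + 1.325… + 2.03167… + 1.77833… + 0.91 + 0.60667… + 0.03333… = 9.858333…
Σ x·lx·mx = 45.865…; T = 45.865…/9.858333… = 4.65241…
r ≈ ln(R0)/T = ln(9.858333…)/4.65241… = 0.491856… → 0.4919

0.4919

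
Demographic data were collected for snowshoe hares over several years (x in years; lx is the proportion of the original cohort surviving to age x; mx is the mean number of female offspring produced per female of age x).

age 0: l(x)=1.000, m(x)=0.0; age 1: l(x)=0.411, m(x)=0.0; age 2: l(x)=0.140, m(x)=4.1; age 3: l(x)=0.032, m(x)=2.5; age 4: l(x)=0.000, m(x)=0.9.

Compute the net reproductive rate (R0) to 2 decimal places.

lx·mx by age: 0, 0, 0.574, 0.08, 0
R0 = Σ lx·mx = 0.654 → 0.65

0.65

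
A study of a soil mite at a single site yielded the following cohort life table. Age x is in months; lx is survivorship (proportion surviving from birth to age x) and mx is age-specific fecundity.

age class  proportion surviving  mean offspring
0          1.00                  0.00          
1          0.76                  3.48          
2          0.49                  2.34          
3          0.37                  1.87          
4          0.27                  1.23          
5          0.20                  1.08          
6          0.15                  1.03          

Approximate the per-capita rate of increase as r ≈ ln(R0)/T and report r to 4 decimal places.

0.8248

R0 = Σ lx·mx = 0 + 2.6448 + 1.1466 + 0.6919 + 0.3321 + 0.216 + 0.1545 = 5.1859
Σ x·lx·mx = 10.3491; T = 10.3491/5.1859 = 1.99562…
r ≈ ln(R0)/T = ln(5.1859)/1.99562… = 0.824777… → 0.8248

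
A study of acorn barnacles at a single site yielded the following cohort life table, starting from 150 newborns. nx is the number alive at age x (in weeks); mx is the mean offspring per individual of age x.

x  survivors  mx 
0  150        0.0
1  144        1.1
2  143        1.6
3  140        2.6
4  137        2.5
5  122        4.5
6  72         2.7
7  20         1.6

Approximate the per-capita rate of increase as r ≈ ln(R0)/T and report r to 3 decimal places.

0.654

lx = nx/n0 = nx/150: 1, 0.96, 0.95333…, 0.93333…, 0.91333…, 0.81333…, 0.48, 0.13333…
R0 = Σ lx·mx = 0 + 1.056 + 1.52533… + 2.42667… + 2.28333… + 3.66… + 1.296 + 0.21333… = 12.460667…
Σ x·lx·mx = 48.089333…; T = 48.089333…/12.460667… = 3.85929…
r ≈ ln(R0)/T = ln(12.460667…)/3.85929… = 0.65364… → 0.654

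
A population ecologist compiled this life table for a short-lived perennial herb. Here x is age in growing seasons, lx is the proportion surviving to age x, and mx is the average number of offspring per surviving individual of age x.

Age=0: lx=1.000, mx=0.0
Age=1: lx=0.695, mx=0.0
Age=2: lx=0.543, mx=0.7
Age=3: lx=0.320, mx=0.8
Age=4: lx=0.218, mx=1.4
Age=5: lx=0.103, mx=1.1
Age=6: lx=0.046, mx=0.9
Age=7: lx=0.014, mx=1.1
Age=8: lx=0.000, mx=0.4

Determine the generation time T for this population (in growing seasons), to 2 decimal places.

3.30

lx·mx: 0, 0, 0.3801, 0.256, 0.3052, 0.1133, 0.0414, 0.0154, 0 → R0 = 1.1114
x·lx·mx: 0, 0, 0.7602, 0.768, 1.2208, 0.5665, 0.2484, 0.1078, 0 → Σ = 3.6717
T = 3.6717 / 1.1114 = 3.303671… → 3.30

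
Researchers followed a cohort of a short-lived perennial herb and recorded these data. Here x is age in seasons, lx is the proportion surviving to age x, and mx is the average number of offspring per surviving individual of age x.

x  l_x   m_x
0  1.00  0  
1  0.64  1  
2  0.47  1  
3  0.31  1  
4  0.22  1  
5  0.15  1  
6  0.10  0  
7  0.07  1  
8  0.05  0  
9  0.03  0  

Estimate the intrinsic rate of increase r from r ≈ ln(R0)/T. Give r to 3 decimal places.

0.249

R0 = Σ lx·mx = 0 + 0.64 + 0.47 + 0.31 + 0.22 + 0.15 + 0 + 0.07 + 0 + 0 = 1.86
Σ x·lx·mx = 4.63; T = 4.63/1.86 = 2.48925…
r ≈ ln(R0)/T = ln(1.86)/2.48925… = 0.2493… → 0.249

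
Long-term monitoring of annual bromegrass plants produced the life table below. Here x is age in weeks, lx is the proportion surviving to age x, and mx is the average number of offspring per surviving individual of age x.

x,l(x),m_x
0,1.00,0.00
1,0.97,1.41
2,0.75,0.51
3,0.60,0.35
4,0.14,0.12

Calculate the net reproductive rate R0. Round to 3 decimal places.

1.977

lx·mx by age: 0, 1.3677, 0.3825, 0.21, 0.0168
R0 = Σ lx·mx = 1.977 → 1.977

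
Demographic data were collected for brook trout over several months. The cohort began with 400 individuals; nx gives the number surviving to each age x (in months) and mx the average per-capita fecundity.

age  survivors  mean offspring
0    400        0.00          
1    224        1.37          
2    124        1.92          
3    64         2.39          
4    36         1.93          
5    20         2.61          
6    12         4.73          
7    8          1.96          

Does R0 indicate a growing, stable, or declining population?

growing

lx = nx/n0 = nx/400: 1, 0.56, 0.31, 0.16, 0.09, 0.05, 0.03, 0.02
R0 = Σ lx·mx = 0 + 0.7672 + 0.5952 + 0.3824 + 0.1737 + 0.1305 + 0.1419 + 0.0392 = 2.2301
R0 > 1, so the population is growing.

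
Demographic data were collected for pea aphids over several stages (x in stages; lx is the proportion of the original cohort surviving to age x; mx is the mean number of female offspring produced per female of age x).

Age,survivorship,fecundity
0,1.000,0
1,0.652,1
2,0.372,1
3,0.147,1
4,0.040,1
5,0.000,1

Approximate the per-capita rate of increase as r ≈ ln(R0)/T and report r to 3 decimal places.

0.116

R0 = Σ lx·mx = 0 + 0.652 + 0.372 + 0.147 + 0.04 + 0 = 1.211
Σ x·lx·mx = 1.997; T = 1.997/1.211 = 1.64905…
r ≈ ln(R0)/T = ln(1.211)/1.64905… = 0.11609… → 0.116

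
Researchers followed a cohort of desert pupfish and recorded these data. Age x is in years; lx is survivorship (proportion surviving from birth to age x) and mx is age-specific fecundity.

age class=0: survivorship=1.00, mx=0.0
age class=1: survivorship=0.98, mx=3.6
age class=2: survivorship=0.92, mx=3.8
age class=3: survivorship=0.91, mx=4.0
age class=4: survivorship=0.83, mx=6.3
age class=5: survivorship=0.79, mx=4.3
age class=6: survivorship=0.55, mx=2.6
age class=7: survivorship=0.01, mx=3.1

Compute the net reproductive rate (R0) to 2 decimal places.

20.75

lx·mx by age: 0, 3.528, 3.496, 3.64, 5.229, 3.397, 1.43, 0.031
R0 = Σ lx·mx = 20.751 → 20.75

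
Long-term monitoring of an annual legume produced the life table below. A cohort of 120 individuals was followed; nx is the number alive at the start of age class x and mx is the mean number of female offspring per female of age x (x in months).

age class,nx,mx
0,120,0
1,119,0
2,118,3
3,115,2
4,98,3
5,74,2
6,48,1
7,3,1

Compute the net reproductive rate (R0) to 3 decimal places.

8.975

lx = nx/n0 = nx/120: 1, 0.99167…, 0.98333…, 0.95833…, 0.81667…, 0.61667…, 0.4, 0.025
lx·mx by age: 0, 0, 2.95…, 1.916667…, 2.45…, 1.233333…, 0.4, 0.025
R0 = Σ lx·mx = 8.975… → 8.975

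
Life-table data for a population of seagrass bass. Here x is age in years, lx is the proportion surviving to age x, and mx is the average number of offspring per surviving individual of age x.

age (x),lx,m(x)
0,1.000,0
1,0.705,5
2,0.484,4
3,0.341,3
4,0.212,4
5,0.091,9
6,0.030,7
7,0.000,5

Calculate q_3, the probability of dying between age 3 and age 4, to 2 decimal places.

0.38

q_3 = (l_3 − l_4) / l_3 = (0.341 − 0.212) / 0.341
     = 0.129 / 0.341 = 0.378299… → 0.38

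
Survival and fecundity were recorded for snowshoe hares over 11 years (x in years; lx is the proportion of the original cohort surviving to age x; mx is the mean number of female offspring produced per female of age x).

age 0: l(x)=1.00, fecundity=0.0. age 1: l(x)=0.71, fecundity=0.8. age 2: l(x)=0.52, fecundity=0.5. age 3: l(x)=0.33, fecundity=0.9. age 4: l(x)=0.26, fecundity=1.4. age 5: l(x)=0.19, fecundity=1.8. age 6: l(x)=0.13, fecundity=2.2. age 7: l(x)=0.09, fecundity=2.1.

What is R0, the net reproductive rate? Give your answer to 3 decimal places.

2.306

lx·mx by age: 0, 0.568, 0.26, 0.297, 0.364, 0.342, 0.286, 0.189
R0 = Σ lx·mx = 2.306 → 2.306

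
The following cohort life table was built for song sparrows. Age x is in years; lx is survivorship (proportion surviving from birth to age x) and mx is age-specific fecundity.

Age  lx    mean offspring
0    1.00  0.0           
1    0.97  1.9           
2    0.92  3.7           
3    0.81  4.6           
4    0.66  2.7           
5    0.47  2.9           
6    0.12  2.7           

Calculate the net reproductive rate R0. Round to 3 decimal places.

lx·mx by age: 0, 1.843, 3.404, 3.726, 1.782, 1.363, 0.324
R0 = Σ lx·mx = 12.442 → 12.442

12.442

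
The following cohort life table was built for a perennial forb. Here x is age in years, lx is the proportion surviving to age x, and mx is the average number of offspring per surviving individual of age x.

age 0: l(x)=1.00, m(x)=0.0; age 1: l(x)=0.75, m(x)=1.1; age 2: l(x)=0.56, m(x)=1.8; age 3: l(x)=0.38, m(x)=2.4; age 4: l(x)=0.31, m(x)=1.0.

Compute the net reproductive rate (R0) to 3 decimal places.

lx·mx by age: 0, 0.825, 1.008, 0.912, 0.31
R0 = Σ lx·mx = 3.055 → 3.055

3.055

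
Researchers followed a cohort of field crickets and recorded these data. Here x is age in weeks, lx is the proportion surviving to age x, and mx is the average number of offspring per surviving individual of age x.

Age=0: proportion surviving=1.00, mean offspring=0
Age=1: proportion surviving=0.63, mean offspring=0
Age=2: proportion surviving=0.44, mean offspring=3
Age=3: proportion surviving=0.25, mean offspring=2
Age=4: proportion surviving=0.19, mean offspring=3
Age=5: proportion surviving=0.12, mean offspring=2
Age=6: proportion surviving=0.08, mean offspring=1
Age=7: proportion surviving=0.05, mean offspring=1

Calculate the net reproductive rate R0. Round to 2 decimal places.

lx·mx by age: 0, 0, 1.32, 0.5, 0.57, 0.24, 0.08, 0.05
R0 = Σ lx·mx = 2.76 → 2.76

2.76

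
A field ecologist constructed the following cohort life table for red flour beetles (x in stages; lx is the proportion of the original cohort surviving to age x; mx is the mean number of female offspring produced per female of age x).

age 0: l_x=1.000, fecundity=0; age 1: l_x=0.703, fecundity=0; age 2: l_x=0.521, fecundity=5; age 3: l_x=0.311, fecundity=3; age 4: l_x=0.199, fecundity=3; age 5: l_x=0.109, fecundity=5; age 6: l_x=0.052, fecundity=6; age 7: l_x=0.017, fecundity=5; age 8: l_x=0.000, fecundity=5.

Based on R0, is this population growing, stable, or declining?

growing

R0 = Σ lx·mx = 0 + 0 + 2.605 + 0.933 + 0.597 + 0.545 + 0.312 + 0.085 + 0 = 5.077
R0 > 1, so the population is growing.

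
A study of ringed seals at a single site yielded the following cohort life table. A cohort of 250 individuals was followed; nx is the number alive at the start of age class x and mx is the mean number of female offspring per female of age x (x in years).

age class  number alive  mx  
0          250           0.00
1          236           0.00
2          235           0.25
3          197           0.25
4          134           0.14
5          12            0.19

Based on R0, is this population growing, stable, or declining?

lx = nx/n0 = nx/250: 1, 0.944, 0.94, 0.788, 0.536, 0.048
R0 = Σ lx·mx = 0 + 0 + 0.235 + 0.197 + 0.07504 + 0.00912 = 0.51616
R0 < 1, so the population is declining.

declining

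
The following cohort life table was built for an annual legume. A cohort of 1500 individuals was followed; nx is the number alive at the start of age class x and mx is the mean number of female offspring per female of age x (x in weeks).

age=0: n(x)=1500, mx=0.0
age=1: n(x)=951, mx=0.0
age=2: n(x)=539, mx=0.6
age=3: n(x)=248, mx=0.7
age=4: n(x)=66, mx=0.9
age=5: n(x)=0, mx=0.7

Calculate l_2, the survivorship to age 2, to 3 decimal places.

l_2 = n_2/n_0 = 539/1500 = 0.359333… → 0.359

0.359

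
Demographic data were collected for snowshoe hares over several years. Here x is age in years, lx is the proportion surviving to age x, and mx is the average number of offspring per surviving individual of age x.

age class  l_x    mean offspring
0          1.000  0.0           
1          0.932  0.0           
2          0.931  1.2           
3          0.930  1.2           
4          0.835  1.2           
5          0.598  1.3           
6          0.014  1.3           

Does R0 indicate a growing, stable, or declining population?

R0 = Σ lx·mx = 0 + 0 + 1.1172 + 1.116 + 1.002 + 0.7774 + 0.0182 = 4.0308
R0 > 1, so the population is growing.

growing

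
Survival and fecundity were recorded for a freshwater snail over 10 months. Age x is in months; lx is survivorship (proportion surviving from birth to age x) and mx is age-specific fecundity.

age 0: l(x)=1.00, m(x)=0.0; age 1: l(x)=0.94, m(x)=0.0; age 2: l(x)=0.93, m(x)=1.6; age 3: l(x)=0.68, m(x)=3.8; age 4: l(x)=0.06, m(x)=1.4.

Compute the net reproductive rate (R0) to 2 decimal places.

4.16

lx·mx by age: 0, 0, 1.488, 2.584, 0.084
R0 = Σ lx·mx = 4.156 → 4.16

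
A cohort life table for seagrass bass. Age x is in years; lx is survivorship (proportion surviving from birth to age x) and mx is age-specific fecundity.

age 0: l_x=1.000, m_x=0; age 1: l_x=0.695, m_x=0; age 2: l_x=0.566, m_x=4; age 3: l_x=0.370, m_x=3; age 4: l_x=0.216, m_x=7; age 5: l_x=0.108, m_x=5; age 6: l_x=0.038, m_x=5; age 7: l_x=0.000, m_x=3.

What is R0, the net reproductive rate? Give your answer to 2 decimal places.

5.62

lx·mx by age: 0, 0, 2.264, 1.11, 1.512, 0.54, 0.19, 0
R0 = Σ lx·mx = 5.616 → 5.62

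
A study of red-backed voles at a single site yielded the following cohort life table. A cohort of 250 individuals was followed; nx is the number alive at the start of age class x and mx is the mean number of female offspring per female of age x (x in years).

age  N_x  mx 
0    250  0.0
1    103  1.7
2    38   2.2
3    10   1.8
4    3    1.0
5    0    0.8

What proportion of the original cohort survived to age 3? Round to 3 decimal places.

l_3 = n_3/n_0 = 10/250 = 0.04 → 0.040

0.040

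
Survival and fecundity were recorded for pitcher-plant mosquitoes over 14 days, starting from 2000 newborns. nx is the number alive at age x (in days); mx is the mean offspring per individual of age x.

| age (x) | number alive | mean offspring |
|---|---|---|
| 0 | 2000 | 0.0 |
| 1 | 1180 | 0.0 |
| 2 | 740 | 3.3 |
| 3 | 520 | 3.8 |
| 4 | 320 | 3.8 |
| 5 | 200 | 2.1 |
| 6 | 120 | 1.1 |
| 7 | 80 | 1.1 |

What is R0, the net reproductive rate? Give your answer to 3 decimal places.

lx = nx/n0 = nx/2000: 1, 0.59, 0.37, 0.26, 0.16, 0.1, 0.06, 0.04
lx·mx by age: 0, 0, 1.221, 0.988, 0.608, 0.21, 0.066, 0.044
R0 = Σ lx·mx = 3.137 → 3.137

3.137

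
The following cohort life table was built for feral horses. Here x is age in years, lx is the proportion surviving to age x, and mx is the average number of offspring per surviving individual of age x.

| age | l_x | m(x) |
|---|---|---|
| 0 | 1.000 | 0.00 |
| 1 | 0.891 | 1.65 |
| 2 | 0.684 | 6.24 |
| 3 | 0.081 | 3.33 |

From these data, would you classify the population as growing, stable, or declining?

growing

R0 = Σ lx·mx = 0 + 1.47015 + 4.26816 + 0.26973 = 6.00804
R0 > 1, so the population is growing.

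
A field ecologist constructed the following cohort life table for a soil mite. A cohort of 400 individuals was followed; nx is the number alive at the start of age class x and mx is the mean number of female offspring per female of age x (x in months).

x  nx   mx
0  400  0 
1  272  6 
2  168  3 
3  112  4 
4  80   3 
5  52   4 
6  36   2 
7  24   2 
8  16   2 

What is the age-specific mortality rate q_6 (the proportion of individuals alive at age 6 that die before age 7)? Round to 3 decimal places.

0.333

lx = nx/n0 = nx/400: 1, 0.68, 0.42, 0.28, 0.2, 0.13, 0.09, 0.06, 0.04
q_6 = (l_6 − l_7) / l_6 = (0.09 − 0.06) / 0.09
     = 0.03 / 0.09 = 0.333333… → 0.333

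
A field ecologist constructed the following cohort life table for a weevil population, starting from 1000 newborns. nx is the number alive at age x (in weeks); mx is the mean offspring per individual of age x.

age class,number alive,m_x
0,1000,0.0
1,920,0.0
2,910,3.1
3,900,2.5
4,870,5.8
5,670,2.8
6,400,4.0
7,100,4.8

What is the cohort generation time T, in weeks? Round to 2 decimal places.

lx = nx/n0 = nx/1000: 1, 0.92, 0.91, 0.9, 0.87, 0.67, 0.4, 0.1
lx·mx: 0, 0, 2.821, 2.25, 5.046, 1.876, 1.6, 0.48 → R0 = 14.073
x·lx·mx: 0, 0, 5.642, 6.75, 20.184, 9.38, 9.6, 3.36 → Σ = 54.916
T = 54.916 / 14.073 = 3.902224… → 3.90

3.90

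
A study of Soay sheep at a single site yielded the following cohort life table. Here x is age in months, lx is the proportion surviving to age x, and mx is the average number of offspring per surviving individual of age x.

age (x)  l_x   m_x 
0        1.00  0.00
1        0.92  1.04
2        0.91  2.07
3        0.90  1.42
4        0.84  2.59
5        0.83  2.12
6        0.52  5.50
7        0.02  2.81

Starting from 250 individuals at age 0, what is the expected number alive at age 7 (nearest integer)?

Expected survivors = N0 · l_7 = 250 × 0.02 = 5 → 5

5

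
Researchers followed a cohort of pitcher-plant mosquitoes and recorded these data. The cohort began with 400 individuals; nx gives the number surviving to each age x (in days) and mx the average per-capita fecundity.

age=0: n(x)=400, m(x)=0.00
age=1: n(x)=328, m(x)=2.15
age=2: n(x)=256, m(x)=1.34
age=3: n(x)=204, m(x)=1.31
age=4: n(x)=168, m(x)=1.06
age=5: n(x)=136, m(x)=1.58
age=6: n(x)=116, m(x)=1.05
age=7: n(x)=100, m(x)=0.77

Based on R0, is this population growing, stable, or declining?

growing

lx = nx/n0 = nx/400: 1, 0.82, 0.64, 0.51, 0.42, 0.34, 0.29, 0.25
R0 = Σ lx·mx = 0 + 1.763 + 0.8576 + 0.6681 + 0.4452 + 0.5372 + 0.3045 + 0.1925 = 4.7681
R0 > 1, so the population is growing.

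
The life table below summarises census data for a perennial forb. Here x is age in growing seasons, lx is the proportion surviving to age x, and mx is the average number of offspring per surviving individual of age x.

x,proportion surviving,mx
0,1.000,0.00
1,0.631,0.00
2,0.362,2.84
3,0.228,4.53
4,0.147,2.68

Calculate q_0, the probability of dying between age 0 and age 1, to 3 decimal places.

q_0 = (l_0 − l_1) / l_0 = (1 − 0.631) / 1
     = 0.369 / 1 = 0.369 → 0.369

0.369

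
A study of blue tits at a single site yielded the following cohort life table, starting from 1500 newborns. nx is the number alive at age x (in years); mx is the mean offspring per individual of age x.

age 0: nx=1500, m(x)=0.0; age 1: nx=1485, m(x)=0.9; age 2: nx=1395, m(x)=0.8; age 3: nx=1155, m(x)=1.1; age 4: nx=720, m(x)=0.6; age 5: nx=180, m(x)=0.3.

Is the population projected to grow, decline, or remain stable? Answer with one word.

lx = nx/n0 = nx/1500: 1, 0.99, 0.93, 0.77, 0.48, 0.12
R0 = Σ lx·mx = 0 + 0.891 + 0.744 + 0.847 + 0.288 + 0.036 = 2.806
R0 > 1, so the population is growing.

growing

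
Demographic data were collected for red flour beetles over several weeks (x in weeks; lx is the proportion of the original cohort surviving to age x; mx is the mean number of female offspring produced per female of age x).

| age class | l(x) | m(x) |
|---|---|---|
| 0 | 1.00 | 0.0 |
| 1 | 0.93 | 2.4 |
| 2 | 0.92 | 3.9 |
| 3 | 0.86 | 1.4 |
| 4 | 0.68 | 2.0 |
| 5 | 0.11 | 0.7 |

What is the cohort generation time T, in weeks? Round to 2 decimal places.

2.23

lx·mx: 0, 2.232, 3.588, 1.204, 1.36, 0.077 → R0 = 8.461
x·lx·mx: 0, 2.232, 7.176, 3.612, 5.44, 0.385 → Σ = 18.845
T = 18.845 / 8.461 = 2.227278… → 2.23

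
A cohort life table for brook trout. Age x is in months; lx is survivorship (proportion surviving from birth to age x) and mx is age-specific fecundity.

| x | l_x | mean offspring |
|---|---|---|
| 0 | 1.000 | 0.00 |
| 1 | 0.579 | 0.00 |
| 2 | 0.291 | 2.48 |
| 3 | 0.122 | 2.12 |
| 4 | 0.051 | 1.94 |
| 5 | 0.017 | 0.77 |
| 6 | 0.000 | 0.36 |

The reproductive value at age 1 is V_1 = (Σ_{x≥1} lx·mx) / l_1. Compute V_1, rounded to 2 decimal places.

lx·mx for x ≥ 1: 0, 0.72168, 0.25864, 0.09894, 0.01309, 0 → sum = 1.09235
V_1 = 1.09235 / l_1 = 1.09235 / 0.579 = 1.886615… → 1.89

1.89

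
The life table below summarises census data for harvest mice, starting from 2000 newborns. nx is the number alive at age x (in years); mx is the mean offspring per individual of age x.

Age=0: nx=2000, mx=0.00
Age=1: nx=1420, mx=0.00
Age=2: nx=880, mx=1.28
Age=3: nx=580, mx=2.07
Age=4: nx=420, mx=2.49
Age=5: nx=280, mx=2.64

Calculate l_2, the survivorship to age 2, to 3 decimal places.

0.440

l_2 = n_2/n_0 = 880/2000 = 0.44 → 0.440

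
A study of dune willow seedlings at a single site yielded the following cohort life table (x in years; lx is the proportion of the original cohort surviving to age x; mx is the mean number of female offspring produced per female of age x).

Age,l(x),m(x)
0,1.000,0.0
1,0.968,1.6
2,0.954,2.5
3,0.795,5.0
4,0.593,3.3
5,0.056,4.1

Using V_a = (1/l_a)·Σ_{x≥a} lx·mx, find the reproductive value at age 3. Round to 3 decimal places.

7.750

lx·mx for x ≥ 3: 3.975, 1.9569, 0.2296 → sum = 6.1615
V_3 = 6.1615 / l_3 = 6.1615 / 0.795 = 7.750314… → 7.750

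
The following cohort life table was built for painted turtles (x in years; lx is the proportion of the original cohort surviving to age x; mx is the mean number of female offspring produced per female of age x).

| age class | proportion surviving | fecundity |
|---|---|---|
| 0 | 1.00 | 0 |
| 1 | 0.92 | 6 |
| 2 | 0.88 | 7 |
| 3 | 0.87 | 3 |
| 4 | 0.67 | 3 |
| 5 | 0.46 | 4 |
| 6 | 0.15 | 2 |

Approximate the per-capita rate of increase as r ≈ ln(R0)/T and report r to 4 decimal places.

1.2021

R0 = Σ lx·mx = 0 + 5.52 + 6.16 + 2.61 + 2.01 + 1.84 + 0.3 = 18.44
Σ x·lx·mx = 44.71; T = 44.71/18.44 = 2.42462…
r ≈ ln(R0)/T = ln(18.44)/2.42462… = 1.202053… → 1.2021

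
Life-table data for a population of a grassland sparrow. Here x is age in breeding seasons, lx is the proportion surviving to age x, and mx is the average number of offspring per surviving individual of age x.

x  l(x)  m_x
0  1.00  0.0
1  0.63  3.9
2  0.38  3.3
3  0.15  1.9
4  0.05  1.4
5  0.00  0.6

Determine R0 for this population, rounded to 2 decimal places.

lx·mx by age: 0, 2.457, 1.254, 0.285, 0.07, 0
R0 = Σ lx·mx = 4.066 → 4.07

4.07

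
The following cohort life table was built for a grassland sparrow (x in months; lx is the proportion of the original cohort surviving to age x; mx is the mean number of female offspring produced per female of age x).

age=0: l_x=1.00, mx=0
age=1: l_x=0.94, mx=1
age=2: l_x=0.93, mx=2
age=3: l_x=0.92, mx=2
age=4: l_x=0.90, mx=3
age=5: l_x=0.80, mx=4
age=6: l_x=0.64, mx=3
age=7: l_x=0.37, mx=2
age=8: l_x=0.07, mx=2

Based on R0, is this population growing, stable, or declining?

growing

R0 = Σ lx·mx = 0 + 0.94 + 1.86 + 1.84 + 2.7 + 3.2 + 1.92 + 0.74 + 0.14 = 13.34
R0 > 1, so the population is growing.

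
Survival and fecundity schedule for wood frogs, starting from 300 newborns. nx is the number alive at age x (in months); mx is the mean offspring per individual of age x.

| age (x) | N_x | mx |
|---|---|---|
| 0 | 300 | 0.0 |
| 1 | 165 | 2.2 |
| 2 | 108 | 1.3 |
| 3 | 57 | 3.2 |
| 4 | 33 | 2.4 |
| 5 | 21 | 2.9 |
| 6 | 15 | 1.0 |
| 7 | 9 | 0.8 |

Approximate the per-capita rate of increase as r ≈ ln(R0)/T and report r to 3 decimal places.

lx = nx/n0 = nx/300: 1, 0.55, 0.36, 0.19, 0.11, 0.07, 0.05, 0.03
R0 = Σ lx·mx = 0 + 1.21 + 0.468 + 0.608 + 0.264 + 0.203 + 0.05 + 0.024 = 2.827
Σ x·lx·mx = 6.509; T = 6.509/2.827 = 2.30244…
r ≈ ln(R0)/T = ln(2.827)/2.30244… = 0.45135… → 0.451

0.451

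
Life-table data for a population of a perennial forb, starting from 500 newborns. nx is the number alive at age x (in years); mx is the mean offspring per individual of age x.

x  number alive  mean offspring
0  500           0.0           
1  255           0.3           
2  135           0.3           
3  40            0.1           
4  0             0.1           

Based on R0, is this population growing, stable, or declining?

lx = nx/n0 = nx/500: 1, 0.51, 0.27, 0.08, 0
R0 = Σ lx·mx = 0 + 0.153 + 0.081 + 0.008 + 0 = 0.242
R0 < 1, so the population is declining.

declining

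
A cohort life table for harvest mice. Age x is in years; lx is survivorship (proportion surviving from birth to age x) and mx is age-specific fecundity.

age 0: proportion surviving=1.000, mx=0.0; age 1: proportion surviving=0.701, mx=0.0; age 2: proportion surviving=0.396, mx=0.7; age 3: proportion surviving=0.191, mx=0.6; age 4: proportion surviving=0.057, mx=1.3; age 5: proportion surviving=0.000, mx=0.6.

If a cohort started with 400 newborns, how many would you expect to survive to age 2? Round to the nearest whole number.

158

Expected survivors = N0 · l_2 = 400 × 0.396 = 158.4 → 158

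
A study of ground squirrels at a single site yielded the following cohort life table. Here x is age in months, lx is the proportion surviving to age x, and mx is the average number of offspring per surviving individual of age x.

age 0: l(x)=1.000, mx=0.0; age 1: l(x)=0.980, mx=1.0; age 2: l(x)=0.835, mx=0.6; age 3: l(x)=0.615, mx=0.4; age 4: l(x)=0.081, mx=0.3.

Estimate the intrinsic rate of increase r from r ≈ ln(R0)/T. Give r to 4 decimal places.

0.3483

R0 = Σ lx·mx = 0 + 0.98 + 0.501 + 0.246 + 0.0243 = 1.7513
Σ x·lx·mx = 2.8172; T = 2.8172/1.7513 = 1.60863…
r ≈ ln(R0)/T = ln(1.7513)/1.60863… = 0.348344… → 0.3483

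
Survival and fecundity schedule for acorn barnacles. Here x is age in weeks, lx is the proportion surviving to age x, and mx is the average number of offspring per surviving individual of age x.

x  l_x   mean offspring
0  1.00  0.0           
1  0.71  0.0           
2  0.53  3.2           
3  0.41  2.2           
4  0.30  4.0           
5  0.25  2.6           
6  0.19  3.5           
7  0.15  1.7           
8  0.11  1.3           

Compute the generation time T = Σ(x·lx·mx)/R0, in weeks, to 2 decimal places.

lx·mx: 0, 0, 1.696, 0.902, 1.2, 0.65, 0.665, 0.255, 0.143 → R0 = 5.511
x·lx·mx: 0, 0, 3.392, 2.706, 4.8, 3.25, 3.99, 1.785, 1.144 → Σ = 21.067
T = 21.067 / 5.511 = 3.822718… → 3.82

3.82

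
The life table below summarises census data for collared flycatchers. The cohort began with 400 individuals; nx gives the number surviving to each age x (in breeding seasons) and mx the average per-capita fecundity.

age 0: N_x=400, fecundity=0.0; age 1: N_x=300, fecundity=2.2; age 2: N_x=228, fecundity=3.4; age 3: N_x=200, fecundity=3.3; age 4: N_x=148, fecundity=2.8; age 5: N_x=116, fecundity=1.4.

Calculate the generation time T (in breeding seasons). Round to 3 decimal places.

lx = nx/n0 = nx/400: 1, 0.75, 0.57, 0.5, 0.37, 0.29
lx·mx: 0, 1.65, 1.938, 1.65, 1.036, 0.406 → R0 = 6.68
x·lx·mx: 0, 1.65, 3.876, 4.95, 4.144, 2.03 → Σ = 16.65
T = 16.65 / 6.68 = 2.492515… → 2.493

2.493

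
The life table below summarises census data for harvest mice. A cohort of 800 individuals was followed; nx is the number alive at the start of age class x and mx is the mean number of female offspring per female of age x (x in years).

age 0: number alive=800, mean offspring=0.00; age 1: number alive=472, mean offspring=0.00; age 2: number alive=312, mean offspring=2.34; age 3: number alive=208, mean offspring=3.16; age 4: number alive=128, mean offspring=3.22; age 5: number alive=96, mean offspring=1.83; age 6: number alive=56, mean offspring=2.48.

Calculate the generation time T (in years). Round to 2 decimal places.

3.21

lx = nx/n0 = nx/800: 1, 0.59, 0.39, 0.26, 0.16, 0.12, 0.07
lx·mx: 0, 0, 0.9126, 0.8216, 0.5152, 0.2196, 0.1736 → R0 = 2.6426
x·lx·mx: 0, 0, 1.8252, 2.4648, 2.0608, 1.098, 1.0416 → Σ = 8.4904
T = 8.4904 / 2.6426 = 3.212896… → 3.21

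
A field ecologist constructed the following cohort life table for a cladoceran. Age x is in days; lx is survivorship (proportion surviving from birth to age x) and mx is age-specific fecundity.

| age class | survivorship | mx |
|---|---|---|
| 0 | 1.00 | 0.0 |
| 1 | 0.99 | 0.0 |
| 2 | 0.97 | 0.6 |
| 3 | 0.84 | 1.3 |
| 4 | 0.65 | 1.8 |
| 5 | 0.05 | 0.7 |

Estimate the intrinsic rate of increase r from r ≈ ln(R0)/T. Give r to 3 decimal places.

0.328

R0 = Σ lx·mx = 0 + 0 + 0.582 + 1.092 + 1.17 + 0.035 = 2.879
Σ x·lx·mx = 9.295; T = 9.295/2.879 = 3.22855…
r ≈ ln(R0)/T = ln(2.879)/3.22855… = 0.32753… → 0.328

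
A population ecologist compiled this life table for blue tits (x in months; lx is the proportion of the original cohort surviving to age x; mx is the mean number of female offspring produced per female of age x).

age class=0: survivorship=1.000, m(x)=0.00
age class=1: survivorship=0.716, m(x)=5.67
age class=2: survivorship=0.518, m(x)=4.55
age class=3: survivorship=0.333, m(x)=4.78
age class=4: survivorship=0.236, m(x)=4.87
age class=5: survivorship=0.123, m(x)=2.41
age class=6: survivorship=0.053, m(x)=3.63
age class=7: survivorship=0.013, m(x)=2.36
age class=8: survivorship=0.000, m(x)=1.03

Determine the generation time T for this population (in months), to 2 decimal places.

lx·mx: 0, 4.05972, 2.3569, 1.59174, 1.14932, 0.29643, 0.19239, 0.03068, 0 → R0 = 9.67718
x·lx·mx: 0, 4.05972, 4.7138, 4.77522, 4.59728, 1.48215, 1.15434, 0.21476, 0 → Σ = 20.99727
T = 20.99727 / 9.67718 = 2.169772… → 2.17

2.17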